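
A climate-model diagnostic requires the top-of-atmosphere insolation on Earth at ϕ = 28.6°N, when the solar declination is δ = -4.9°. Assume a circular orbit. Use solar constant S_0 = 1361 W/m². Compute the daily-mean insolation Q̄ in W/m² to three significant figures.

Q̄ ≈ 352 W/m²

cos h₀ = −tan(+28.6°) tan(-4.900°) = 0.0467, h₀ = 1.5240 rad.
Bracket: h₀ sin ϕ sin δ + cos ϕ cos δ sin h₀ = 1.5240×0.47869×-0.08542 + 0.87798×0.99635×0.99891 = -0.062316 + 0.873822 = 0.811506.
Q̄ = (S_0/π) × [bracket] = (1361/π) × 0.811506 = 351.6 W/m².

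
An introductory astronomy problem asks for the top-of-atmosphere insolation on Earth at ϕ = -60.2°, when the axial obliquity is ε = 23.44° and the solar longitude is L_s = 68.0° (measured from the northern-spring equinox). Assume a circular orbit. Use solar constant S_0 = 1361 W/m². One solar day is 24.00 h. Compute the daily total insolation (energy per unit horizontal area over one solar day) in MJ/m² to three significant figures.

2.82 MJ/m²

Solar declination: sin δ = sin ε · sin L_s = sin 23.44° × sin 68.0° = 0.36882, so δ = +21.643°.
cos h₀ = −tan(-60.2°) tan(+21.643°) = 0.6928, h₀ = 0.8054 rad.
Bracket: h₀ sin ϕ sin δ + cos ϕ cos δ sin h₀ = 0.8054×-0.86777×0.36882 + 0.49697×0.92950×0.72108 = -0.257769 + 0.333091 = 0.075322.
Q̄ = (S_0/π) × [bracket] = (1361/π) × 0.075322 = 32.631 W/m².
Daily total = Q̄ × 24.00 h × 3600 s/h = 32.631 × 24.00 × 3600 / 10⁶ = 2.819 MJ/m².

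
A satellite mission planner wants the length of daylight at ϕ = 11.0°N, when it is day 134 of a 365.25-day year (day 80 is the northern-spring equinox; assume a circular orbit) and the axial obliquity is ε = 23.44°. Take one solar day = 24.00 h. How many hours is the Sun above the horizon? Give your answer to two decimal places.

Solar longitude: L_s = 360° × (134 − 80)/365.25 = 53.224°.
sin δ = sin 23.44° × sin 53.224° = 0.31862, so δ = +18.580°.
cos h₀ = −tan ϕ · tan δ = −tan(+11.0°) × tan(+18.580°) = -0.0653, so h₀ = 1.6362 rad = 93.75°.
Daylight = 2h₀/(2π) × 24.00 h = (1.6362/π) × 24.00 = 12.50 h.

12.50 h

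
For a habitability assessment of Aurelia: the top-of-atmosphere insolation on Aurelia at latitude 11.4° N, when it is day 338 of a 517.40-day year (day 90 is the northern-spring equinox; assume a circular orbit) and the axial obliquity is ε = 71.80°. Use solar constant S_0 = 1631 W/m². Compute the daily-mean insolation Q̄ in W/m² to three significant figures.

Q̄ ≈ 525 W/m²

Solar longitude: L_s = 360° × (338 − 90)/517.40 = 172.555°.
sin δ = sin 71.80° × sin 172.555° = 0.12309, so δ = +7.071°.
cos h₀ = −tan(+11.4°) tan(+7.071°) = -0.0250, h₀ = 1.5958 rad.
Bracket: h₀ sin ϕ sin δ + cos ϕ cos δ sin h₀ = 1.5958×0.19766×0.12309 + 0.98027×0.99240×0.99969 = 0.038826 + 0.972518 = 1.011344.
Q̄ = (S_0/π) × [bracket] = (1631/π) × 1.011344 = 525.1 W/m².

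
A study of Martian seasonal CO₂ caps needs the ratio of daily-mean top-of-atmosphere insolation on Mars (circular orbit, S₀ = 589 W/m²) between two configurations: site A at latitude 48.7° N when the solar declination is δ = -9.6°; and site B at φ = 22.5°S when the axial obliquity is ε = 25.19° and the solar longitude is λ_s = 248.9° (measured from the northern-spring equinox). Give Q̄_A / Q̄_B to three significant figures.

— Configuration A (φ=+48.7°):
cos H₀ = −tan(+48.7°) tan(-9.600°) = 0.1925, H₀ = 1.3771 rad.
Bracket: H₀ sin φ sin δ + cos φ cos δ sin H₀ = 1.3771×0.75126×-0.16677 + 0.66000×0.98600×0.98129 = -0.172534 + 0.638584 = 0.466050.
Q̄ = (S₀/π) × [bracket] = (589/π) × 0.466050 = 87.377 W/m².
— Configuration B (φ=-22.5°):
Solar declination: sin δ = sin ε · sin λ_s = sin 25.19° × sin 248.9° = -0.39708, so δ = -23.396°.
cos H₀ = −tan(-22.5°) tan(-23.396°) = -0.1792, H₀ = 1.7510 rad.
Bracket: H₀ sin φ sin δ + cos φ cos δ sin H₀ = 1.7510×-0.38268×-0.39708 + 0.92388×0.91778×0.98381 = 0.266072 + 0.834191 = 1.100263.
Q̄ = (S₀/π) × [bracket] = (589/π) × 1.100263 = 206.28 W/m².
Ratio Q̄_A / Q̄_B = 87.377 / 206.28 = 0.4236.

Q̄_A / Q̄_B ≈ 0.424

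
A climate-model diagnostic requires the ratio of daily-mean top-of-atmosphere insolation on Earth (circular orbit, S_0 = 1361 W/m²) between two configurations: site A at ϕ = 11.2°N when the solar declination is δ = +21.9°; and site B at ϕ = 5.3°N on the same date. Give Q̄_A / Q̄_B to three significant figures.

Q̄_A / Q̄_B ≈ 1.05

— Configuration A (ϕ=+11.2°):
cos h₀ = −tan(+11.2°) tan(+21.900°) = -0.0796, h₀ = 1.6505 rad.
Bracket: h₀ sin ϕ sin δ + cos ϕ cos δ sin h₀ = 1.6505×0.19423×0.37299 + 0.98096×0.92784×0.99683 = 0.119572 + 0.907289 = 1.026861.
Q̄ = (S_0/π) × [bracket] = (1361/π) × 1.026861 = 444.86 W/m².
— Configuration B (ϕ=+5.3°):
cos h₀ = −tan(+5.3°) tan(+21.900°) = -0.0373, h₀ = 1.6081 rad.
Bracket: h₀ sin ϕ sin δ + cos ϕ cos δ sin h₀ = 1.6081×0.09237×0.37299 + 0.99572×0.92784×0.99930 = 0.055404 + 0.923222 = 0.978626.
Q̄ = (S_0/π) × [bracket] = (1361/π) × 0.978626 = 423.96 W/m².
Ratio Q̄_A / Q̄_B = 444.86 / 423.96 = 1.049.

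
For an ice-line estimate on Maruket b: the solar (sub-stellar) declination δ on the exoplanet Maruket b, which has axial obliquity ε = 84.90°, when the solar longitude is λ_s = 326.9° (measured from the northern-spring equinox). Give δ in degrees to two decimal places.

δ = -32.95°

sin δ = sin ε · sin λ_s = sin 84.90° × sin 326.9° = -0.543940.
δ = arcsin(-0.543940) = -32.95°.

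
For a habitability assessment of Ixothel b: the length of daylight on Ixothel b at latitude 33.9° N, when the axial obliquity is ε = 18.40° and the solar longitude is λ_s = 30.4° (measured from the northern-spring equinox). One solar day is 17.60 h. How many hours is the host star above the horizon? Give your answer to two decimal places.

9.41 h

Solar declination: sin δ = sin ε · sin λ_s = sin 18.40° × sin 30.4° = 0.15973, so δ = +9.191°.
cos H₀ = −tan φ · tan δ = −tan(+33.9°) × tan(+9.191°) = -0.1087, so H₀ = 1.6797 rad = 96.24°.
Daylight = 2H₀/(2π) × 17.60 h = (1.6797/π) × 17.60 = 9.41 h.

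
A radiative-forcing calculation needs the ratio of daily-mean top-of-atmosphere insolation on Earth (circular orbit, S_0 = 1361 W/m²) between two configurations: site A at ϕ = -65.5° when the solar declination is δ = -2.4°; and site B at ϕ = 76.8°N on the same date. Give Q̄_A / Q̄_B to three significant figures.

— Configuration A (ϕ=-65.5°):
cos h₀ = −tan(-65.5°) tan(-2.400°) = -0.0920, h₀ = 1.6629 rad.
Bracket: h₀ sin ϕ sin δ + cos ϕ cos δ sin h₀ = 1.6629×-0.90996×-0.04188 + 0.41469×0.99912×0.99576 = 0.063372 + 0.412568 = 0.475940.
Q̄ = (S_0/π) × [bracket] = (1361/π) × 0.475940 = 206.19 W/m².
— Configuration B (ϕ=+76.8°):
cos h₀ = −tan(+76.8°) tan(-2.400°) = 0.1787, h₀ = 1.3911 rad.
Bracket: h₀ sin ϕ sin δ + cos ϕ cos δ sin h₀ = 1.3911×0.97358×-0.04188 + 0.22835×0.99912×0.98390 = -0.056720 + 0.224476 = 0.167756.
Q̄ = (S_0/π) × [bracket] = (1361/π) × 0.167756 = 72.675 W/m².
Ratio Q̄_A / Q̄_B = 206.19 / 72.675 = 2.837.

Q̄_A / Q̄_B ≈ 2.84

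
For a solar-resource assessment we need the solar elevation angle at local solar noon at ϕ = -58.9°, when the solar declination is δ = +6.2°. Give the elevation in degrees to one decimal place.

At local noon the hour angle is zero, so the zenith angle equals |ϕ − δ| = |-58.9° − (+6.200°)| = 65.100°.
Elevation = 90° − 65.100° = 24.9°.

24.9°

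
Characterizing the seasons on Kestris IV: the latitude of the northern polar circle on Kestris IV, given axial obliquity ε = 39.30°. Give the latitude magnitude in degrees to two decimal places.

The polar circle is the lowest latitude that experiences at least one full rotation of continuous daylight at the northern-summer solstice; it lies at |ϕ| = 90° − ε = 90° − 39.30° = 50.70°.

50.70°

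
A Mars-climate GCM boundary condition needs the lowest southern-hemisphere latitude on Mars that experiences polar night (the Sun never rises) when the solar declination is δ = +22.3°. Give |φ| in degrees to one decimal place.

|φ| = 67.7°

Polar night requires cos H₀ = −tan φ tan δ ≥ 1, i.e. tan φ tan δ ≤ −1.
The boundary is |tan φ| · |tan δ| = 1, so |φ| = 90° − |δ| = 90° − 22.3° = 67.7° in the southern hemisphere.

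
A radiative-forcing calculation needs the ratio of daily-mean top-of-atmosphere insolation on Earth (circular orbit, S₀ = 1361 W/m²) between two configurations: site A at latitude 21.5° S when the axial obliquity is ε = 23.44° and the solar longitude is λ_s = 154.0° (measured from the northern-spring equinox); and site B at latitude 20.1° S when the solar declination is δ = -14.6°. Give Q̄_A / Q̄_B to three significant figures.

— Configuration A (φ=-21.5°):
Solar declination: sin δ = sin ε · sin λ_s = sin 23.44° × sin 154.0° = 0.17438, so δ = +10.043°.
cos H₀ = −tan(-21.5°) tan(+10.043°) = 0.0698, H₀ = 1.5010 rad.
Bracket: H₀ sin φ sin δ + cos φ cos δ sin H₀ = 1.5010×-0.36650×0.17438 + 0.93042×0.98468×0.99756 = -0.095929 + 0.913931 = 0.818002.
Q̄ = (S₀/π) × [bracket] = (1361/π) × 0.818002 = 354.37 W/m².
— Configuration B (φ=-20.1°):
cos H₀ = −tan(-20.1°) tan(-14.600°) = -0.0953, H₀ = 1.6663 rad.
Bracket: H₀ sin φ sin δ + cos φ cos δ sin H₀ = 1.6663×-0.34366×-0.25207 + 0.93909×0.96771×0.99545 = 0.144346 + 0.904632 = 1.048978.
Q̄ = (S₀/π) × [bracket] = (1361/π) × 1.048978 = 454.44 W/m².
Ratio Q̄_A / Q̄_B = 354.37 / 454.44 = 0.7798.

Q̄_A / Q̄_B ≈ 0.780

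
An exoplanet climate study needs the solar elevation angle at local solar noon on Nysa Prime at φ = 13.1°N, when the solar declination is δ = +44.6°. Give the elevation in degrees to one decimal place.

58.5°

At local noon the hour angle is zero, so the zenith angle equals |φ − δ| = |+13.1° − (+44.600°)| = 31.500°.
Elevation = 90° − 31.500° = 58.5°.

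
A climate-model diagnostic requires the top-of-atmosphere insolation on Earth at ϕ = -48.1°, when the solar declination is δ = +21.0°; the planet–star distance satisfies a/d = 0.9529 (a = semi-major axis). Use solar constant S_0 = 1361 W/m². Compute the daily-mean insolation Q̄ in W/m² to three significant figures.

cos h₀ = −tan(-48.1°) tan(+21.000°) = 0.4278, h₀ = 1.1287 rad.
Bracket: h₀ sin ϕ sin δ + cos ϕ cos δ sin h₀ = 1.1287×-0.74431×0.35837 + 0.66783×0.93358×0.90386 = -0.301068 + 0.563532 = 0.262464.
Inverse-square distance factor (a/d)² = 0.9529² = 0.908018.
Q̄ = (S_0/π) × 0.908018 × [bracket] = (1361/π) × 0.908018 × 0.262464 = 103.2 W/m².

Q̄ ≈ 103 W/m²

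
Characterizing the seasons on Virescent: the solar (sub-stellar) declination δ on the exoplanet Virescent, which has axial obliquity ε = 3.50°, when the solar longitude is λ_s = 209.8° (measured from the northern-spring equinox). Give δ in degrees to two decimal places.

δ = -1.74°

sin δ = sin ε · sin λ_s = sin 3.50° × sin 209.8° = -0.030340.
δ = arcsin(-0.030340) = -1.74°.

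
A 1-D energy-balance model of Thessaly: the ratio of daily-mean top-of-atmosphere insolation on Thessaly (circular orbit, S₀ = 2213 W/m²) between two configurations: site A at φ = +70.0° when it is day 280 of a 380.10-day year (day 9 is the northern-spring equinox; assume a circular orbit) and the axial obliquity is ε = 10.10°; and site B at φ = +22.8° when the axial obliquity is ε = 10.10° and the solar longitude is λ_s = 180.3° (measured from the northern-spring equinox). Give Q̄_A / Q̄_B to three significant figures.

Q̄_A / Q̄_B ≈ 0.135

— Configuration A (φ=+70.0°):
Solar longitude: λ_s = 360° × (280 − 9)/380.10 = 256.669°.
sin δ = sin 10.10° × sin 256.669° = -0.17064, so δ = -9.825°.
cos H₀ = −tan(+70.0°) tan(-9.825°) = 0.4758, H₀ = 1.0749 rad.
Bracket: H₀ sin φ sin δ + cos φ cos δ sin H₀ = 1.0749×0.93969×-0.17064 + 0.34202×0.98533×0.87955 = -0.172359 + 0.296411 = 0.124052.
Q̄ = (S₀/π) × [bracket] = (2213/π) × 0.124052 = 87.385 W/m².
— Configuration B (φ=+22.8°):
Solar declination: sin δ = sin ε · sin λ_s = sin 10.10° × sin 180.3° = -0.00092, so δ = -0.053°.
cos H₀ = −tan(+22.8°) tan(-0.053°) = 0.0004, H₀ = 1.5704 rad.
Bracket: H₀ sin φ sin δ + cos φ cos δ sin H₀ = 1.5704×0.38752×-0.00092 + 0.92186×1.00000×1.00000 = -0.000560 + 0.921860 = 0.921300.
Q̄ = (S₀/π) × [bracket] = (2213/π) × 0.921300 = 648.98 W/m².
Ratio Q̄_A / Q̄_B = 87.385 / 648.98 = 0.1346.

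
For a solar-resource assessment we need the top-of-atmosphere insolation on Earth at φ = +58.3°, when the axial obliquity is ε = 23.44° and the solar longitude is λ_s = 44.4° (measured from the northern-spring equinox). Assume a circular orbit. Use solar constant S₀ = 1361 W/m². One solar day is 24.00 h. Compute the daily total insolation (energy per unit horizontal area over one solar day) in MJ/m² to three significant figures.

34.9 MJ/m²

Solar declination: sin δ = sin ε · sin λ_s = sin 23.44° × sin 44.4° = 0.27832, so δ = +16.160°.
cos H₀ = −tan(+58.3°) tan(+16.160°) = -0.4692, H₀ = 2.0592 rad.
Bracket: H₀ sin φ sin δ + cos φ cos δ sin H₀ = 2.0592×0.85081×0.27832 + 0.52547×0.96049×0.88311 = 0.487613 + 0.445713 = 0.933326.
Q̄ = (S₀/π) × [bracket] = (1361/π) × 0.933326 = 404.34 W/m².
Daily total = Q̄ × 24.00 h × 3600 s/h = 404.34 × 24.00 × 3600 / 10⁶ = 34.93 MJ/m².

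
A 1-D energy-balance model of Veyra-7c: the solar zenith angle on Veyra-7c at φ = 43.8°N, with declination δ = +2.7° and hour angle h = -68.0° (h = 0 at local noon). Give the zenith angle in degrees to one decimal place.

θ_z = 72.4°

cos θ_z = sin φ sin δ + cos φ cos δ cos h = 0.032604 + 0.270076 = 0.302680.
θ_z = arccos(0.302680) = 72.4°.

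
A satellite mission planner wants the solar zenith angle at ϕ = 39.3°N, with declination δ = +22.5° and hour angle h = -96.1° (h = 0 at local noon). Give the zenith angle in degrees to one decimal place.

cos θ_z = sin ϕ sin δ + cos ϕ cos δ cos h = 0.242384 + -0.075972 = 0.166412.
θ_z = arccos(0.166412) = 80.4°.

θ_z = 80.4°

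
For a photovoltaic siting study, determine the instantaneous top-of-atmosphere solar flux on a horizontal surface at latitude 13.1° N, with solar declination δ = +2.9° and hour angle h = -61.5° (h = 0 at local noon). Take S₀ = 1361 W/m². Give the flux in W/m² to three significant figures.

cos θ_z = sin φ sin δ + cos φ cos δ cos h = 0.011467 + 0.464146 = 0.475613.
Flux = S₀ · cos θ_z = 1361 × 0.475613 = 647.3 W/m².

647 W/m²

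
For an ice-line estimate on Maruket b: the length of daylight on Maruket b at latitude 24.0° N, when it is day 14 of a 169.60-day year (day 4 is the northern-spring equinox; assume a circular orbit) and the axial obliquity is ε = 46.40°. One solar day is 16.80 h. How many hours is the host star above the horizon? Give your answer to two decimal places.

Solar longitude: L_s = 360° × (14 − 4)/169.60 = 21.226°.
sin δ = sin 46.40° × sin 21.226° = 0.26219, so δ = +15.200°.
cos h₀ = −tan ϕ · tan δ = −tan(+24.0°) × tan(+15.200°) = -0.1210, so h₀ = 1.6921 rad = 96.95°.
Daylight = 2h₀/(2π) × 16.80 h = (1.6921/π) × 16.80 = 9.05 h.

9.05 h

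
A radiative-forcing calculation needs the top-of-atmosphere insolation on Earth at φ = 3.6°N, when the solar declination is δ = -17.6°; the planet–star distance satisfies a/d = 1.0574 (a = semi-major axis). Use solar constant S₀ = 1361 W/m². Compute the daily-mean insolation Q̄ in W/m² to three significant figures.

Q̄ ≈ 446 W/m²

cos H₀ = −tan(+3.6°) tan(-17.600°) = 0.0200, H₀ = 1.5508 rad.
Bracket: H₀ sin φ sin δ + cos φ cos δ sin H₀ = 1.5508×0.06279×-0.30237 + 0.99803×0.95319×0.99980 = -0.029443 + 0.951122 = 0.921679.
Inverse-square distance factor (a/d)² = 1.0574² = 1.118095.
Q̄ = (S₀/π) × 1.118095 × [bracket] = (1361/π) × 1.118095 × 0.921679 = 446.4 W/m².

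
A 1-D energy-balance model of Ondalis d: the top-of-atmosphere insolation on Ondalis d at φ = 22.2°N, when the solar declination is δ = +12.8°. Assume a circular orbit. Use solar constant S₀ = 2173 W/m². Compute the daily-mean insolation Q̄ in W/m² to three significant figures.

Q̄ ≈ 718 W/m²

cos H₀ = −tan(+22.2°) tan(+12.800°) = -0.0927, H₀ = 1.6636 rad.
Bracket: H₀ sin φ sin δ + cos φ cos δ sin H₀ = 1.6636×0.37784×0.22155 + 0.92587×0.97515×0.99569 = 0.139261 + 0.898971 = 1.038232.
Q̄ = (S₀/π) × [bracket] = (2173/π) × 1.038232 = 718.1 W/m².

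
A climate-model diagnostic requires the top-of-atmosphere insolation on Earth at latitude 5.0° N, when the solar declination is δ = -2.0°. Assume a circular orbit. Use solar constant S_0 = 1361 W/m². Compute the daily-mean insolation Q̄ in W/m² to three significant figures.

Q̄ ≈ 429 W/m²

cos h₀ = −tan(+5.0°) tan(-2.000°) = 0.0031, h₀ = 1.5677 rad.
Bracket: h₀ sin ϕ sin δ + cos ϕ cos δ sin h₀ = 1.5677×0.08716×-0.03490 + 0.99619×0.99939×1.00000 = -0.004769 + 0.995582 = 0.990813.
Q̄ = (S_0/π) × [bracket] = (1361/π) × 0.990813 = 429.2 W/m².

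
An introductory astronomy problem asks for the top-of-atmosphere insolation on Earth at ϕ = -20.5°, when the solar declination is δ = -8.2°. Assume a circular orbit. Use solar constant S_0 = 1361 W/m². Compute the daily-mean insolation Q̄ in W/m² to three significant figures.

cos h₀ = −tan(-20.5°) tan(-8.200°) = -0.0539, h₀ = 1.6247 rad.
Bracket: h₀ sin ϕ sin δ + cos ϕ cos δ sin h₀ = 1.6247×-0.35021×-0.14263 + 0.93667×0.98978×0.99855 = 0.081154 + 0.925753 = 1.006907.
Q̄ = (S_0/π) × [bracket] = (1361/π) × 1.006907 = 436.2 W/m².

Q̄ ≈ 436 W/m²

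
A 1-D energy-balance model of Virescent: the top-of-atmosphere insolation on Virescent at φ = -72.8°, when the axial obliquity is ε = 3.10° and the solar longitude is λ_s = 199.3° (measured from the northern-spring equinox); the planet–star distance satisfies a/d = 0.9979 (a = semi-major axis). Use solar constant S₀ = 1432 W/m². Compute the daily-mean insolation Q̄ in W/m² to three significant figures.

Solar declination: sin δ = sin ε · sin λ_s = sin 3.10° × sin 199.3° = -0.01787, so δ = -1.024°.
cos H₀ = −tan(-72.8°) tan(-1.024°) = -0.0578, H₀ = 1.6286 rad.
Bracket: H₀ sin φ sin δ + cos φ cos δ sin H₀ = 1.6286×-0.95528×-0.01787 + 0.29571×0.99984×0.99833 = 0.027802 + 0.295169 = 0.322971.
Inverse-square distance factor (a/d)² = 0.9979² = 0.995804.
Q̄ = (S₀/π) × 0.995804 × [bracket] = (1432/π) × 0.995804 × 0.322971 = 146.6 W/m².

Q̄ ≈ 147 W/m²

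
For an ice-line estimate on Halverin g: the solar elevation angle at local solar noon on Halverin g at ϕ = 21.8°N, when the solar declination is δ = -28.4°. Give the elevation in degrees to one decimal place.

39.8°

At local noon the hour angle is zero, so the zenith angle equals |ϕ − δ| = |+21.8° − (-28.400°)| = 50.200°.
Elevation = 90° − 50.200° = 39.8°.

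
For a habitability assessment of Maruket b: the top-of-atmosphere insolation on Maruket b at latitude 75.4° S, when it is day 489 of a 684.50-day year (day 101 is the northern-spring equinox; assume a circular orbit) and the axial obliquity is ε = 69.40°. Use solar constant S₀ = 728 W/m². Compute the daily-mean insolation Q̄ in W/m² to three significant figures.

Solar longitude: λ_s = 360° × (489 − 101)/684.50 = 204.061°.
sin δ = sin 69.40° × sin 204.061° = -0.38165, so δ = -22.436°.
cos H₀ = −tan(-75.4°) tan(-22.436°) = -1.5851 ≤ −1 ⇒ polar day, H₀ = π.
Bracket: H₀ sin φ sin δ + cos φ cos δ sin H₀ = 3.1416×-0.96771×-0.38165 + 0.25207×0.92431×0.00000 = 1.160276 + 0.000000 = 1.160276.
Q̄ = (S₀/π) × [bracket] = (728/π) × 1.160276 = 268.9 W/m².

Q̄ ≈ 269 W/m²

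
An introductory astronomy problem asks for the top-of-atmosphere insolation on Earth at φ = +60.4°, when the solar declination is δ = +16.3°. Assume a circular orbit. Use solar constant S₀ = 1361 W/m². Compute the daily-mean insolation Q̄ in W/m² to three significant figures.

Q̄ ≈ 399 W/m²

cos H₀ = −tan(+60.4°) tan(+16.300°) = -0.5148, H₀ = 2.1115 rad.
Bracket: H₀ sin φ sin δ + cos φ cos δ sin H₀ = 2.1115×0.86949×0.28067 + 0.49394×0.95981×0.85734 = 0.515290 + 0.406455 = 0.921745.
Q̄ = (S₀/π) × [bracket] = (1361/π) × 0.921745 = 399.3 W/m².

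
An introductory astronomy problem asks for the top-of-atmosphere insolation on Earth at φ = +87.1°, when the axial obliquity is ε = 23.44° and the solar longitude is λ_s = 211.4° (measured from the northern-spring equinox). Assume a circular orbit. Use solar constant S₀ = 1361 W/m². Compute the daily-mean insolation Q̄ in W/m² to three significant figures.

Q̄ ≈ 0.00 W/m²

Solar declination: sin δ = sin ε · sin λ_s = sin 23.44° × sin 211.4° = -0.20725, so δ = -11.961°.
cos H₀ = −tan(+87.1°) tan(-11.961°) = 4.1820 ≥ 1 ⇒ polar night, H₀ = 0 and Q̄ = 0.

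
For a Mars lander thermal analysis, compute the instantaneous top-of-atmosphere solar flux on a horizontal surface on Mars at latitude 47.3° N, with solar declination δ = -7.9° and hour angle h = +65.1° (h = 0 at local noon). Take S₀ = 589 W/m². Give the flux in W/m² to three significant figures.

cos θ_z = sin φ sin δ + cos φ cos δ cos h = -0.101010 + 0.282820 = 0.181810.
Flux = S₀ · cos θ_z = 589 × 0.181810 = 107.1 W/m².

107 W/m²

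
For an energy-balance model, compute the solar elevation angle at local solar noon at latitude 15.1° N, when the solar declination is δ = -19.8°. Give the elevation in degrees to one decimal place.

At local noon the hour angle is zero, so the zenith angle equals |ϕ − δ| = |+15.1° − (-19.800°)| = 34.900°.
Elevation = 90° − 34.900° = 55.1°.

55.1°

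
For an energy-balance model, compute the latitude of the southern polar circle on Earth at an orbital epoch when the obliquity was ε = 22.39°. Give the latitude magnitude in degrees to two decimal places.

67.61°

The polar circle is the lowest latitude that experiences at least one full rotation of continuous darkness at the northern-summer solstice; it lies at |ϕ| = 90° − ε = 90° − 22.39° = 67.61°.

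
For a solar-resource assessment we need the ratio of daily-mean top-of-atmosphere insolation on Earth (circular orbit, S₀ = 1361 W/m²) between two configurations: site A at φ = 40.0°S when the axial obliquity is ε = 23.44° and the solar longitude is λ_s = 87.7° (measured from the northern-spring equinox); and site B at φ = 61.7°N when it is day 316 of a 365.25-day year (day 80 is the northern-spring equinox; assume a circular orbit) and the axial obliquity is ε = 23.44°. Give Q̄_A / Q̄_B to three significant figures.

Q̄_A / Q̄_B ≈ 3.42

— Configuration A (φ=-40.0°):
Solar declination: sin δ = sin ε · sin λ_s = sin 23.44° × sin 87.7° = 0.39747, so δ = +23.420°.
cos H₀ = −tan(-40.0°) tan(+23.420°) = 0.3635, H₀ = 1.1988 rad.
Bracket: H₀ sin φ sin δ + cos φ cos δ sin H₀ = 1.1988×-0.64279×0.39747 + 0.76604×0.91762×0.93161 = -0.306281 + 0.654860 = 0.348579.
Q̄ = (S₀/π) × [bracket] = (1361/π) × 0.348579 = 151.01 W/m².
— Configuration B (φ=+61.7°):
Solar longitude: λ_s = 360° × (316 − 80)/365.25 = 232.608°.
sin δ = sin 23.44° × sin 232.608° = -0.31604, so δ = -18.424°.
cos H₀ = −tan(+61.7°) tan(-18.424°) = 0.6187, H₀ = 0.9038 rad.
Bracket: H₀ sin φ sin δ + cos φ cos δ sin H₀ = 0.9038×0.88048×-0.31604 + 0.47409×0.94875×0.78566 = -0.251498 + 0.353384 = 0.101886.
Q̄ = (S₀/π) × [bracket] = (1361/π) × 0.101886 = 44.139 W/m².
Ratio Q̄_A / Q̄_B = 151.01 / 44.139 = 3.421.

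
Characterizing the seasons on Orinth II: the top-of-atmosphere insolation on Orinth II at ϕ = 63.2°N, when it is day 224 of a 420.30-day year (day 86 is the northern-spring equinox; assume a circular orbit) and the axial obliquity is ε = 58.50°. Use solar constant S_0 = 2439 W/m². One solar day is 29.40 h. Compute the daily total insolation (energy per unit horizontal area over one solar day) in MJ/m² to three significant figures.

Solar longitude: L_s = 360° × (224 − 86)/420.30 = 118.201°.
sin δ = sin 58.50° × sin 118.201° = 0.75143, so δ = +48.714°.
cos h₀ = −tan(+63.2°) tan(+48.714°) = -2.2545 ≤ −1 ⇒ polar day, h₀ = π.
Bracket: h₀ sin ϕ sin δ + cos ϕ cos δ sin h₀ = 3.1416×0.89259×0.75143 + 0.45088×0.65982×0.00000 = 2.107131 + 0.000000 = 2.107131.
Q̄ = (S_0/π) × [bracket] = (2439/π) × 2.107131 = 1635.9 W/m².
Daily total = Q̄ × 29.40 h × 3600 s/h = 1635.9 × 29.40 × 3600 / 10⁶ = 173.1 MJ/m².

173 MJ/m²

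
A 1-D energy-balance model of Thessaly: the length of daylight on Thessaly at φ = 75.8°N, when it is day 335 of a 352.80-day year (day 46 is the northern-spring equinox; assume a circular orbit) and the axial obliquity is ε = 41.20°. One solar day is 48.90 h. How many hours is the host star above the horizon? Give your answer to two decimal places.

Solar longitude: λ_s = 360° × (335 − 46)/352.80 = 294.898°.
sin δ = sin 41.20° × sin 294.898° = -0.59747, so δ = -36.689°.
cos H₀ = −tan φ · tan δ = 2.9445 ≥ 1, so the host star never rises (polar night) and H₀ = 0.
Daylight = 2H₀/(2π) × 48.90 h = (0.0000/π) × 48.90 = 0.00 h.

0.00 h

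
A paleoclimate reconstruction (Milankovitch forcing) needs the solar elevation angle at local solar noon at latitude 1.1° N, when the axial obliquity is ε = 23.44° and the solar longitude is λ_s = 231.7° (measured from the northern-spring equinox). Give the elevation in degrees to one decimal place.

Solar declination: sin δ = sin ε · sin λ_s = sin 23.44° × sin 231.7° = -0.31218, so δ = -18.190°.
At local noon the hour angle is zero, so the zenith angle equals |φ − δ| = |+1.1° − (-18.190°)| = 19.290°.
Elevation = 90° − 19.290° = 70.7°.

70.7°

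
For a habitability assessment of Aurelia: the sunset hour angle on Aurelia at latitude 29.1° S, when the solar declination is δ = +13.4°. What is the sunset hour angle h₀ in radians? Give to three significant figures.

cos h₀ = −tan ϕ · tan δ = −tan(-29.1°) × tan(+13.400°) = 0.1326, so h₀ = 1.4378 rad = 82.38°.

h₀ = 1.44 rad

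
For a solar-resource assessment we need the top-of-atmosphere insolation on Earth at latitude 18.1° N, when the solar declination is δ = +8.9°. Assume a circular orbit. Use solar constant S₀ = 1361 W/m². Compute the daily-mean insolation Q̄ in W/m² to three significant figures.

Q̄ ≈ 440 W/m²

cos H₀ = −tan(+18.1°) tan(+8.900°) = -0.0512, H₀ = 1.6220 rad.
Bracket: H₀ sin φ sin δ + cos φ cos δ sin H₀ = 1.6220×0.31068×0.15471 + 0.95052×0.98796×0.99869 = 0.077962 + 0.937846 = 1.015808.
Q̄ = (S₀/π) × [bracket] = (1361/π) × 1.015808 = 440.1 W/m².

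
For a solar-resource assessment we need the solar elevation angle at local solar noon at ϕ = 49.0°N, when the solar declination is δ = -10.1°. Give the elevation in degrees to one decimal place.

30.9°

At local noon the hour angle is zero, so the zenith angle equals |ϕ − δ| = |+49.0° − (-10.100°)| = 59.100°.
Elevation = 90° − 59.100° = 30.9°.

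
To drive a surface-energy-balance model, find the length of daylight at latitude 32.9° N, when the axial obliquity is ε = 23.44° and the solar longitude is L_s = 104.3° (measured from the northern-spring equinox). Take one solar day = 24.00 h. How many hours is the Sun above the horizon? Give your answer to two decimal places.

Solar declination: sin δ = sin ε · sin L_s = sin 23.44° × sin 104.3° = 0.38546, so δ = +22.673°.
cos h₀ = −tan ϕ · tan δ = −tan(+32.9°) × tan(+22.673°) = -0.2703, so h₀ = 1.8445 rad = 105.68°.
Daylight = 2h₀/(2π) × 24.00 h = (1.8445/π) × 24.00 = 14.09 h.

14.09 h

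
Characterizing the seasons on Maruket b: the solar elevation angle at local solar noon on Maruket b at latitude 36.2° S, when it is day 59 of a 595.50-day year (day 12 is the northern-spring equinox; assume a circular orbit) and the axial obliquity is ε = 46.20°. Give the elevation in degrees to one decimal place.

Solar longitude: L_s = 360° × (59 − 12)/595.50 = 28.413°.
sin δ = sin 46.20° × sin 28.413° = 0.34343, so δ = +20.086°.
At local noon the hour angle is zero, so the zenith angle equals |ϕ − δ| = |-36.2° − (+20.086°)| = 56.286°.
Elevation = 90° − 56.286° = 33.7°.

33.7°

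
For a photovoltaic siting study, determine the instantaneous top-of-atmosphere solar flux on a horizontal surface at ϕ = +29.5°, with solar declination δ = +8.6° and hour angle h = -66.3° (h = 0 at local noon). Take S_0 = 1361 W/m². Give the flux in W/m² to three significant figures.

cos θ_z = sin ϕ sin δ + cos ϕ cos δ cos h = 0.073635 + 0.345904 = 0.419539.
Flux = S_0 · cos θ_z = 1361 × 0.419539 = 571.0 W/m².

571 W/m²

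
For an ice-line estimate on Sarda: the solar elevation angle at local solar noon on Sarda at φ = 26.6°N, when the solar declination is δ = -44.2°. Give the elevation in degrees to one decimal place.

At local noon the hour angle is zero, so the zenith angle equals |φ − δ| = |+26.6° − (-44.200°)| = 70.800°.
Elevation = 90° − 70.800° = 19.2°.

19.2°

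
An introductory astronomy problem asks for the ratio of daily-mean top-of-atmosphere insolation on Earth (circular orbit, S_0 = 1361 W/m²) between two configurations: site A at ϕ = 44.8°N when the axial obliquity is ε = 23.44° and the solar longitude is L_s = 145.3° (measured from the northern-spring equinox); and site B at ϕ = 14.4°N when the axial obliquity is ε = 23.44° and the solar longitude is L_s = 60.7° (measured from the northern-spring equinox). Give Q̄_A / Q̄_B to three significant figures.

— Configuration A (ϕ=+44.8°):
Solar declination: sin δ = sin ε · sin L_s = sin 23.44° × sin 145.3° = 0.22645, so δ = +13.088°.
cos h₀ = −tan(+44.8°) tan(+13.088°) = -0.2309, h₀ = 1.8038 rad.
Bracket: h₀ sin ϕ sin δ + cos ϕ cos δ sin h₀ = 1.8038×0.70463×0.22645 + 0.70957×0.97402×0.97298 = 0.287821 + 0.672461 = 0.960282.
Q̄ = (S_0/π) × [bracket] = (1361/π) × 0.960282 = 416.01 W/m².
— Configuration B (ϕ=+14.4°):
Solar declination: sin δ = sin ε · sin L_s = sin 23.44° × sin 60.7° = 0.34690, so δ = +20.298°.
cos h₀ = −tan(+14.4°) tan(+20.298°) = -0.0950, h₀ = 1.6659 rad.
Bracket: h₀ sin ϕ sin δ + cos ϕ cos δ sin h₀ = 1.6659×0.24869×0.34690 + 0.96858×0.93790×0.99548 = 0.143718 + 0.904325 = 1.048043.
Q̄ = (S_0/π) × [bracket] = (1361/π) × 1.048043 = 454.03 W/m².
Ratio Q̄_A / Q̄_B = 416.01 / 454.03 = 0.9163.

Q̄_A / Q̄_B ≈ 0.916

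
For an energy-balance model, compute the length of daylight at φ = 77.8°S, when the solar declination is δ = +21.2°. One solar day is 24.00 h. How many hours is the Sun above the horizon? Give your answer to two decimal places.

0.00 h

cos H₀ = −tan φ · tan δ = 1.7940 ≥ 1, so the Sun never rises (polar night) and H₀ = 0.
Daylight = 2H₀/(2π) × 24.00 h = (0.0000/π) × 24.00 = 0.00 h.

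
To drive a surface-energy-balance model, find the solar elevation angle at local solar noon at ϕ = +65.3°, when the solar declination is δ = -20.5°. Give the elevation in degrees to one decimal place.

4.2°

At local noon the hour angle is zero, so the zenith angle equals |ϕ − δ| = |+65.3° − (-20.500°)| = 85.800°.
Elevation = 90° − 85.800° = 4.2°.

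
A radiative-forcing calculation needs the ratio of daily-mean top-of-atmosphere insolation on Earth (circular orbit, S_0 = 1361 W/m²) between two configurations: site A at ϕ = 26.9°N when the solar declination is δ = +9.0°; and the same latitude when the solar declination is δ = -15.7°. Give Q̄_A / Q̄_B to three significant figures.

— Configuration A (ϕ=+26.9°):
cos h₀ = −tan(+26.9°) tan(+9.000°) = -0.0804, h₀ = 1.6512 rad.
Bracket: h₀ sin ϕ sin δ + cos ϕ cos δ sin h₀ = 1.6512×0.45243×0.15643 + 0.89180×0.98769×0.99677 = 0.116861 + 0.877977 = 0.994838.
Q̄ = (S_0/π) × [bracket] = (1361/π) × 0.994838 = 430.98 W/m².
— Configuration B (ϕ=+26.9°):
cos h₀ = −tan(+26.9°) tan(-15.700°) = 0.1426, h₀ = 1.4277 rad.
Bracket: h₀ sin ϕ sin δ + cos ϕ cos δ sin h₀ = 1.4277×0.45243×-0.27060 + 0.89180×0.96269×0.98978 = -0.174790 + 0.849753 = 0.674963.
Q̄ = (S_0/π) × [bracket] = (1361/π) × 0.674963 = 292.41 W/m².
Ratio Q̄_A / Q̄_B = 430.98 / 292.41 = 1.474.

Q̄_A / Q̄_B ≈ 1.47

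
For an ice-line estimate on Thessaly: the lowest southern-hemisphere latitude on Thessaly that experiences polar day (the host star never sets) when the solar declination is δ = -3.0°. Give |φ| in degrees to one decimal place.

Polar day requires cos H₀ = −tan φ tan δ ≤ −1, i.e. tan φ tan δ ≥ 1.
The boundary is |tan φ| · |tan δ| = 1, so |φ| = 90° − |δ| = 90° − 3.0° = 87.0° in the southern hemisphere.

|φ| = 87.0°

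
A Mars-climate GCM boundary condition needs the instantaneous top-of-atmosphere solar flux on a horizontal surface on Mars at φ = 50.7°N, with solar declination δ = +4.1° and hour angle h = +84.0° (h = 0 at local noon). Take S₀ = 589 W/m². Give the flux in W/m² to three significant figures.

71.5 W/m²

cos θ_z = sin φ sin δ + cos φ cos δ cos h = 0.055328 + 0.066037 = 0.121365.
Flux = S₀ · cos θ_z = 589 × 0.121365 = 71.48 W/m².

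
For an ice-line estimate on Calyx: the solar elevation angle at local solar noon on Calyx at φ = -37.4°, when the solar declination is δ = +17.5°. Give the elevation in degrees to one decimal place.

At local noon the hour angle is zero, so the zenith angle equals |φ − δ| = |-37.4° − (+17.500°)| = 54.900°.
Elevation = 90° − 54.900° = 35.1°.

35.1°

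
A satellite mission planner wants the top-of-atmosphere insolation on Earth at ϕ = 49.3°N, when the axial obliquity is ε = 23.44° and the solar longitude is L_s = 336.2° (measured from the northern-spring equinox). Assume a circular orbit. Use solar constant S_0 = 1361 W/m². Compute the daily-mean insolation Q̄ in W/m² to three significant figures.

Solar declination: sin δ = sin ε · sin L_s = sin 23.44° × sin 336.2° = -0.16053, so δ = -9.237°.
cos h₀ = −tan(+49.3°) tan(-9.237°) = 0.1891, h₀ = 1.3806 rad.
Bracket: h₀ sin ϕ sin δ + cos ϕ cos δ sin h₀ = 1.3806×0.75813×-0.16053 + 0.65210×0.98703×0.98196 = -0.168023 + 0.632031 = 0.464008.
Q̄ = (S_0/π) × [bracket] = (1361/π) × 0.464008 = 201.0 W/m².

Q̄ ≈ 201 W/m²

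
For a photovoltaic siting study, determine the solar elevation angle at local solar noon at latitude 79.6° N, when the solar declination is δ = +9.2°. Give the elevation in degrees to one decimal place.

19.6°

At local noon the hour angle is zero, so the zenith angle equals |ϕ − δ| = |+79.6° − (+9.200°)| = 70.400°.
Elevation = 90° − 70.400° = 19.6°.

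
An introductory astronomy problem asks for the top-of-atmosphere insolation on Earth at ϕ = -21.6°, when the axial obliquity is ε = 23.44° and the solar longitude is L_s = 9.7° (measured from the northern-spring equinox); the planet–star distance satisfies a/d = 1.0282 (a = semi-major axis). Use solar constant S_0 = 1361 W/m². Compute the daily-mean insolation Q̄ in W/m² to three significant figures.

Solar declination: sin δ = sin ε · sin L_s = sin 23.44° × sin 9.7° = 0.06702, so δ = +3.843°.
cos h₀ = −tan(-21.6°) tan(+3.843°) = 0.0266, h₀ = 1.5442 rad.
Bracket: h₀ sin ϕ sin δ + cos ϕ cos δ sin h₀ = 1.5442×-0.36812×0.06702 + 0.92978×0.99775×0.99965 = -0.038098 + 0.927363 = 0.889265.
Inverse-square distance factor (a/d)² = 1.0282² = 1.057195.
Q̄ = (S_0/π) × 1.057195 × [bracket] = (1361/π) × 1.057195 × 0.889265 = 407.3 W/m².

Q̄ ≈ 407 W/m²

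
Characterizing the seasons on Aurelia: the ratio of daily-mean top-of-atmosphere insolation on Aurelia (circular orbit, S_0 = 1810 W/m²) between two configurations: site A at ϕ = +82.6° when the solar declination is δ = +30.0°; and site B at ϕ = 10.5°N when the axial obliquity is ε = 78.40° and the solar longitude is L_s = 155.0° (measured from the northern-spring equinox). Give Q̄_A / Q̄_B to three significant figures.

— Configuration A (ϕ=+82.6°):
cos h₀ = −tan(+82.6°) tan(+30.000°) = -4.4454 ≤ −1 ⇒ polar day, h₀ = π.
Bracket: h₀ sin ϕ sin δ + cos ϕ cos δ sin h₀ = 3.1416×0.99167×0.50000 + 0.12880×0.86603×0.00000 = 1.557715 + 0.000000 = 1.557715.
Q̄ = (S_0/π) × [bracket] = (1810/π) × 1.557715 = 897.46 W/m².
— Configuration B (ϕ=+10.5°):
Solar declination: sin δ = sin ε · sin L_s = sin 78.40° × sin 155.0° = 0.41399, so δ = +24.456°.
cos h₀ = −tan(+10.5°) tan(+24.456°) = -0.0843, h₀ = 1.6552 rad.
Bracket: h₀ sin ϕ sin δ + cos ϕ cos δ sin h₀ = 1.6552×0.18224×0.41399 + 0.98325×0.91028×0.99644 = 0.124877 + 0.891846 = 1.016723.
Q̄ = (S_0/π) × [bracket] = (1810/π) × 1.016723 = 585.78 W/m².
Ratio Q̄_A / Q̄_B = 897.46 / 585.78 = 1.532.

Q̄_A / Q̄_B ≈ 1.53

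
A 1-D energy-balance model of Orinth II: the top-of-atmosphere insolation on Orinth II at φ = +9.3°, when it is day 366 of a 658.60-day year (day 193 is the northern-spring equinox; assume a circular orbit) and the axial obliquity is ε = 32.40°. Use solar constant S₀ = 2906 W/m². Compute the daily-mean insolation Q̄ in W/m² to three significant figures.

Solar longitude: λ_s = 360° × (366 − 193)/658.60 = 94.564°.
sin δ = sin 32.40° × sin 94.564° = 0.53413, so δ = +32.285°.
cos H₀ = −tan(+9.3°) tan(+32.285°) = -0.1035, H₀ = 1.6744 rad.
Bracket: H₀ sin φ sin δ + cos φ cos δ sin H₀ = 1.6744×0.16160×0.53413 + 0.98686×0.84540×0.99463 = 0.144527 + 0.829811 = 0.974338.
Q̄ = (S₀/π) × [bracket] = (2906/π) × 0.974338 = 901.3 W/m².

Q̄ ≈ 901 W/m²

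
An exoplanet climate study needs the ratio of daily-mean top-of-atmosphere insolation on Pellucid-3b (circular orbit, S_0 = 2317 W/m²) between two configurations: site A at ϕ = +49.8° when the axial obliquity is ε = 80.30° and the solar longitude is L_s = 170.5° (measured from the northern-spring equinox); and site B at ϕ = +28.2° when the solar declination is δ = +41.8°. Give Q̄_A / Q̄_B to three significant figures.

— Configuration A (ϕ=+49.8°):
Solar declination: sin δ = sin ε · sin L_s = sin 80.30° × sin 170.5° = 0.16269, so δ = +9.363°.
cos h₀ = −tan(+49.8°) tan(+9.363°) = -0.1951, h₀ = 1.7672 rad.
Bracket: h₀ sin ϕ sin δ + cos ϕ cos δ sin h₀ = 1.7672×0.76380×0.16269 + 0.64546×0.98668×0.98078 = 0.219597 + 0.624622 = 0.844219.
Q̄ = (S_0/π) × [bracket] = (2317/π) × 0.844219 = 622.63 W/m².
— Configuration B (ϕ=+28.2°):
cos h₀ = −tan(+28.2°) tan(+41.800°) = -0.4794, h₀ = 2.0708 rad.
Bracket: h₀ sin ϕ sin δ + cos ϕ cos δ sin h₀ = 2.0708×0.47255×0.66653 + 0.88130×0.74548×0.87759 = 0.652237 + 0.576569 = 1.228806.
Q̄ = (S_0/π) × [bracket] = (2317/π) × 1.228806 = 906.27 W/m².
Ratio Q̄_A / Q̄_B = 622.63 / 906.27 = 0.6870.

Q̄_A / Q̄_B ≈ 0.687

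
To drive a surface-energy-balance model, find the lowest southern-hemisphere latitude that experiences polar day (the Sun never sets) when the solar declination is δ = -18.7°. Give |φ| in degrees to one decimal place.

Polar day requires cos H₀ = −tan φ tan δ ≤ −1, i.e. tan φ tan δ ≥ 1.
The boundary is |tan φ| · |tan δ| = 1, so |φ| = 90° − |δ| = 90° − 18.7° = 71.3° in the southern hemisphere.

|φ| = 71.3°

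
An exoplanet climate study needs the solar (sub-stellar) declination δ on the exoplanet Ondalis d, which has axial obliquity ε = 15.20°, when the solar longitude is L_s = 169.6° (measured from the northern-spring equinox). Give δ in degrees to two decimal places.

sin δ = sin ε · sin L_s = sin 15.20° × sin 169.6° = 0.047330.
δ = arcsin(0.047330) = +2.71°.

δ = +2.71°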